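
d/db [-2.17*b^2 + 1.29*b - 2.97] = 1.29 - 4.34*b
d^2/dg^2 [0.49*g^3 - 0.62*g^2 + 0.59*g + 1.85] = 2.94*g - 1.24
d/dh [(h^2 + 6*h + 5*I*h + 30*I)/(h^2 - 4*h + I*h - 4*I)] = (h^2*(-10 - 4*I) - 68*I*h + 50 + 96*I)/(h^4 + h^3*(-8 + 2*I) + h^2*(15 - 16*I) + h*(8 + 32*I) - 16)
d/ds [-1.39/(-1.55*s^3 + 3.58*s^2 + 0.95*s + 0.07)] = (-6.4635*s^2 + 9.9524*s + 1.3205)/(-1.55*s^3 + 3.58*s^2 + 0.95*s + 0.07)^2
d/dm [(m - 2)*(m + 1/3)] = 2*m - 5/3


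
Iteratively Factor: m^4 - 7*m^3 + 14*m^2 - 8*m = (m - 2)*(m^3 - 5*m^2 + 4*m) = (m - 2)*(m - 1)*(m^2 - 4*m) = (m - 4)*(m - 2)*(m - 1)*(m)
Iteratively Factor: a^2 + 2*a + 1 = (a + 1)*(a + 1)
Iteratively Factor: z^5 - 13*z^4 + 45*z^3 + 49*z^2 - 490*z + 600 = (z + 3)*(z^4 - 16*z^3 + 93*z^2 - 230*z + 200) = (z - 2)*(z + 3)*(z^3 - 14*z^2 + 65*z - 100) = (z - 5)*(z - 2)*(z + 3)*(z^2 - 9*z + 20) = (z - 5)*(z - 4)*(z - 2)*(z + 3)*(z - 5)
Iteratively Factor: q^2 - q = (q - 1)*(q)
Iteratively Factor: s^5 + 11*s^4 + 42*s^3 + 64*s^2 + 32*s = (s + 4)*(s^4 + 7*s^3 + 14*s^2 + 8*s) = (s + 4)^2*(s^3 + 3*s^2 + 2*s) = (s + 1)*(s + 4)^2*(s^2 + 2*s) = s*(s + 1)*(s + 4)^2*(s + 2)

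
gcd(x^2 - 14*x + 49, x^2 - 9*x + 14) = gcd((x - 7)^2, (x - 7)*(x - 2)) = x - 7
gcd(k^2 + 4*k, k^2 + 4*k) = k^2 + 4*k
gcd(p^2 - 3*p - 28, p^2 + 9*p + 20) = p + 4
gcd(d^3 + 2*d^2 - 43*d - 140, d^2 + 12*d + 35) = d + 5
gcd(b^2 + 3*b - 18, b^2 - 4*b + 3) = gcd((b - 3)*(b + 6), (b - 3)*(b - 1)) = b - 3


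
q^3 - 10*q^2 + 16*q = q*(q - 8)*(q - 2)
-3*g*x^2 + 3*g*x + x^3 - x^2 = x*(-3*g + x)*(x - 1)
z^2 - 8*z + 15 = (z - 5)*(z - 3)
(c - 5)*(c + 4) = c^2 - c - 20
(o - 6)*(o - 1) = o^2 - 7*o + 6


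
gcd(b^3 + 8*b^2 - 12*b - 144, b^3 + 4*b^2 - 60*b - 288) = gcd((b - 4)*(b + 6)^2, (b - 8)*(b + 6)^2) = b^2 + 12*b + 36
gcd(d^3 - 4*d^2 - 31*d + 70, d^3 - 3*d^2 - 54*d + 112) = d - 2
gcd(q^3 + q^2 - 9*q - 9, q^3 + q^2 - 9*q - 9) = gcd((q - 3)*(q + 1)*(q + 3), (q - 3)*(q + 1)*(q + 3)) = q^3 + q^2 - 9*q - 9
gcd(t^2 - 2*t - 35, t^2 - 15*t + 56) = t - 7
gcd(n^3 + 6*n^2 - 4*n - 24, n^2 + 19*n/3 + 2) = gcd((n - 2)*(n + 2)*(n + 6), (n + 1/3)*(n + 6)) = n + 6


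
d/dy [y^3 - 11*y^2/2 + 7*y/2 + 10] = 3*y^2 - 11*y + 7/2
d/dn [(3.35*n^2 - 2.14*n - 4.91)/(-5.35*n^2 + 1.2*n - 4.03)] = (-7.429*n^2 - 79.538*n + 14.5162)/(28.6225*n^4 - 12.84*n^3 + 44.561*n^2 - 9.672*n + 16.2409)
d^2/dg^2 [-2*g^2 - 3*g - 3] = -4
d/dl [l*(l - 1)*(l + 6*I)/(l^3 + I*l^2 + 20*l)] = (l^2*(1 - 5*I) + l*(40 + 12*I) - 26 + 120*I)/(l^4 + 2*I*l^3 + 39*l^2 + 40*I*l + 400)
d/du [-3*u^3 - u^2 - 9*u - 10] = -9*u^2 - 2*u - 9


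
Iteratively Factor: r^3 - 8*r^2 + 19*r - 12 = (r - 1)*(r^2 - 7*r + 12) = (r - 3)*(r - 1)*(r - 4)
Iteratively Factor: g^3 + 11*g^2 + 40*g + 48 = (g + 3)*(g^2 + 8*g + 16) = (g + 3)*(g + 4)*(g + 4)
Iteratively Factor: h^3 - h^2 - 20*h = (h + 4)*(h^2 - 5*h) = (h - 5)*(h + 4)*(h)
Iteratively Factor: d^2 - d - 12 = (d - 4)*(d + 3)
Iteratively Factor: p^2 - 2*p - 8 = (p - 4)*(p + 2)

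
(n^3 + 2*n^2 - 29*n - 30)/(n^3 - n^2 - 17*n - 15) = (n + 6)/(n + 3)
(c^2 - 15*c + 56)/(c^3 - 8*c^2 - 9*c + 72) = (c - 7)/(c^2 - 9)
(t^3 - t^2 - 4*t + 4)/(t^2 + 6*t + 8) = (t^2 - 3*t + 2)/(t + 4)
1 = 1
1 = 1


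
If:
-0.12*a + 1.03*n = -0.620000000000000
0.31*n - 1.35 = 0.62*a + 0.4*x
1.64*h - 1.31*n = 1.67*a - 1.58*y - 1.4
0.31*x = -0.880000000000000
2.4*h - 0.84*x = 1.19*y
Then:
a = -0.69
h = -1.37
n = -0.68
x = -2.84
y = -0.76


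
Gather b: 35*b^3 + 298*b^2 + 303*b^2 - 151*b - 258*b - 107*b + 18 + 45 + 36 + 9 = 35*b^3 + 601*b^2 - 516*b + 108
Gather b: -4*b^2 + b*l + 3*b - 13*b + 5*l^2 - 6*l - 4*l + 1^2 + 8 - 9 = -4*b^2 + b*(l - 10) + 5*l^2 - 10*l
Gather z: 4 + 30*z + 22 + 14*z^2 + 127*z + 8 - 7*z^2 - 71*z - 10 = 7*z^2 + 86*z + 24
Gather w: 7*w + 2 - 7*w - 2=0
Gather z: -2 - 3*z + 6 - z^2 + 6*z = -z^2 + 3*z + 4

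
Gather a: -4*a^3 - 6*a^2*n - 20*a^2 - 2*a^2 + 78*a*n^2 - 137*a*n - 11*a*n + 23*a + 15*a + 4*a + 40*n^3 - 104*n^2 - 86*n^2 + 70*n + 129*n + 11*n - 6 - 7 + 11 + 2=-4*a^3 + a^2*(-6*n - 22) + a*(78*n^2 - 148*n + 42) + 40*n^3 - 190*n^2 + 210*n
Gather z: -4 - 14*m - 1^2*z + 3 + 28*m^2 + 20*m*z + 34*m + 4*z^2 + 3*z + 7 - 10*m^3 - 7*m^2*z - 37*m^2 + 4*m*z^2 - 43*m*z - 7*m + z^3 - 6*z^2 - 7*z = -10*m^3 - 9*m^2 + 13*m + z^3 + z^2*(4*m - 2) + z*(-7*m^2 - 23*m - 5) + 6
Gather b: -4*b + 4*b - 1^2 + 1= 0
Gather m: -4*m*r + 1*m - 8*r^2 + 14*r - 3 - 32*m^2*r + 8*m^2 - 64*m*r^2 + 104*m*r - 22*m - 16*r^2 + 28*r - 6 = m^2*(8 - 32*r) + m*(-64*r^2 + 100*r - 21) - 24*r^2 + 42*r - 9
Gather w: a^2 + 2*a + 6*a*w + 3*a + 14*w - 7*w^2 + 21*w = a^2 + 5*a - 7*w^2 + w*(6*a + 35)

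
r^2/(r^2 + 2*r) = r/(r + 2)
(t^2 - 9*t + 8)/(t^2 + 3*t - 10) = (t^2 - 9*t + 8)/(t^2 + 3*t - 10)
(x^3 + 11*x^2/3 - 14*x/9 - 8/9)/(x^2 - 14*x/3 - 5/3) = (3*x^2 + 10*x - 8)/(3*(x - 5))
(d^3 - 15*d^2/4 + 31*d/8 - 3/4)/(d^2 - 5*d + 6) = (8*d^2 - 14*d + 3)/(8*(d - 3))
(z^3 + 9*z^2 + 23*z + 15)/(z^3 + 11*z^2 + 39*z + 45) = (z + 1)/(z + 3)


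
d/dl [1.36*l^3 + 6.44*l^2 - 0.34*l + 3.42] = 4.08*l^2 + 12.88*l - 0.34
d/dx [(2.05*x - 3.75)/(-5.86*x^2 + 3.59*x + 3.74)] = (12.013*x^2 - 43.95*x + 21.1295)/(34.3396*x^4 - 42.0748*x^3 - 30.9447*x^2 + 26.8532*x + 13.9876)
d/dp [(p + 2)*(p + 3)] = 2*p + 5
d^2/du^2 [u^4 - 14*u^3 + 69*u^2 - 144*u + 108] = 12*u^2 - 84*u + 138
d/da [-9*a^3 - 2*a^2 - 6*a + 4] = -27*a^2 - 4*a - 6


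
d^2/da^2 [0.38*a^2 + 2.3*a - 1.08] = 0.760000000000000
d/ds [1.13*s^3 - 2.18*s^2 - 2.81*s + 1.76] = 3.39*s^2 - 4.36*s - 2.81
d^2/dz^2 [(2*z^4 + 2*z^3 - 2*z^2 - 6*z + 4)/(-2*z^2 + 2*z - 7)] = 4*(-4*z^6 + 12*z^5 - 54*z^4 + 138*z^3 - 318*z^2 - 249*z + 111)/(8*z^6 - 24*z^5 + 108*z^4 - 176*z^3 + 378*z^2 - 294*z + 343)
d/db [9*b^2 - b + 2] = 18*b - 1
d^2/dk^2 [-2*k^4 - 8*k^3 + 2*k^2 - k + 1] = -24*k^2 - 48*k + 4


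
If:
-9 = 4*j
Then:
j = -9/4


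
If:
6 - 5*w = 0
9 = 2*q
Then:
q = 9/2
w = 6/5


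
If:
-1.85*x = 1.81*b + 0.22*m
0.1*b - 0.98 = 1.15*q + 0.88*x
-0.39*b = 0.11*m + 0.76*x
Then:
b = -0.320388349514563*x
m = -5.77316857899382*x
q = -0.793077247783875*x - 0.852173913043478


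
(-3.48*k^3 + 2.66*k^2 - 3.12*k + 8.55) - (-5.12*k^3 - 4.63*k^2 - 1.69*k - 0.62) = 1.64*k^3 + 7.29*k^2 - 1.43*k + 9.17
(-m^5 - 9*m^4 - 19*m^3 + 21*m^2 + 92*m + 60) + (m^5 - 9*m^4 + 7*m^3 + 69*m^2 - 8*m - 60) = -18*m^4 - 12*m^3 + 90*m^2 + 84*m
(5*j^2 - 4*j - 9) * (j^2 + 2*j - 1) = 5*j^4 + 6*j^3 - 22*j^2 - 14*j + 9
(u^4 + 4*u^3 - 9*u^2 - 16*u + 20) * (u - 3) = u^5 + u^4 - 21*u^3 + 11*u^2 + 68*u - 60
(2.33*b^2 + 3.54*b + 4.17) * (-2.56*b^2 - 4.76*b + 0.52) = -5.9648*b^4 - 20.1532*b^3 - 26.314*b^2 - 18.0084*b + 2.1684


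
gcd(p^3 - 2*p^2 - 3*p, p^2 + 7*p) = p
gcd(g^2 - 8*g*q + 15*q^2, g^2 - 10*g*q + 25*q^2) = -g + 5*q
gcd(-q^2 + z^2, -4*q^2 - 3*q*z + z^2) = q + z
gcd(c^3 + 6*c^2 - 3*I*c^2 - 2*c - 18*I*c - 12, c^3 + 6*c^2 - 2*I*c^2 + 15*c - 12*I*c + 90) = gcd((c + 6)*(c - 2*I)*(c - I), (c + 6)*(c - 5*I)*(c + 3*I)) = c + 6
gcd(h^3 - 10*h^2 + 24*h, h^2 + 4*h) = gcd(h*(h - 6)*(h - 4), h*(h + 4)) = h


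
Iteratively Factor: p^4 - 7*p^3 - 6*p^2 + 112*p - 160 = (p + 4)*(p^3 - 11*p^2 + 38*p - 40) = (p - 2)*(p + 4)*(p^2 - 9*p + 20) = (p - 4)*(p - 2)*(p + 4)*(p - 5)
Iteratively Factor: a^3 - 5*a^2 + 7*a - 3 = (a - 1)*(a^2 - 4*a + 3) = (a - 3)*(a - 1)*(a - 1)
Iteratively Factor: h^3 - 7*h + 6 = (h - 2)*(h^2 + 2*h - 3) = (h - 2)*(h + 3)*(h - 1)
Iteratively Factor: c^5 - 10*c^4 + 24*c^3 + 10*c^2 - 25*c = (c + 1)*(c^4 - 11*c^3 + 35*c^2 - 25*c) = (c - 5)*(c + 1)*(c^3 - 6*c^2 + 5*c) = c*(c - 5)*(c + 1)*(c^2 - 6*c + 5) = c*(c - 5)^2*(c + 1)*(c - 1)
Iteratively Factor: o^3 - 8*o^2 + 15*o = (o - 5)*(o^2 - 3*o) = (o - 5)*(o - 3)*(o)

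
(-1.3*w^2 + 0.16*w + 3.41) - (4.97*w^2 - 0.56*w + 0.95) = -6.27*w^2 + 0.72*w + 2.46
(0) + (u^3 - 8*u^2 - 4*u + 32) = u^3 - 8*u^2 - 4*u + 32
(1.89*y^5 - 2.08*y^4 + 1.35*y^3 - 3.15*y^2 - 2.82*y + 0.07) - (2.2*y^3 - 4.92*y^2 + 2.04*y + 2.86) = 1.89*y^5 - 2.08*y^4 - 0.85*y^3 + 1.77*y^2 - 4.86*y - 2.79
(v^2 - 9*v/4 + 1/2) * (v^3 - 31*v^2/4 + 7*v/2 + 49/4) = v^5 - 10*v^4 + 343*v^3/16 + v^2/2 - 413*v/16 + 49/8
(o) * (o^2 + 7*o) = o^3 + 7*o^2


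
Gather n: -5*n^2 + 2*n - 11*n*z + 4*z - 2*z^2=-5*n^2 + n*(2 - 11*z) - 2*z^2 + 4*z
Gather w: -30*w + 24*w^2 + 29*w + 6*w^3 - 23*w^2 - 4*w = 6*w^3 + w^2 - 5*w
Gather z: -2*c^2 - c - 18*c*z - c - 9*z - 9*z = -2*c^2 - 2*c + z*(-18*c - 18)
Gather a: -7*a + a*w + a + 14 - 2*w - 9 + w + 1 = a*(w - 6) - w + 6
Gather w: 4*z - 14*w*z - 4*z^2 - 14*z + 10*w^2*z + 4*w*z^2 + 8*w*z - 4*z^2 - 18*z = 10*w^2*z + w*(4*z^2 - 6*z) - 8*z^2 - 28*z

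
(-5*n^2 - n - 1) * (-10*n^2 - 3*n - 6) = 50*n^4 + 25*n^3 + 43*n^2 + 9*n + 6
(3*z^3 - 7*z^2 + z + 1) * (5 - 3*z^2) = -9*z^5 + 21*z^4 + 12*z^3 - 38*z^2 + 5*z + 5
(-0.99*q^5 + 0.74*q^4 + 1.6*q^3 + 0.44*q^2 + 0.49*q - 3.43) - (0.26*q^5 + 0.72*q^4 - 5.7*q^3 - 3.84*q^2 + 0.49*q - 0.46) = -1.25*q^5 + 0.02*q^4 + 7.3*q^3 + 4.28*q^2 - 2.97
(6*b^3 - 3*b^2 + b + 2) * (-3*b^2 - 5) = -18*b^5 + 9*b^4 - 33*b^3 + 9*b^2 - 5*b - 10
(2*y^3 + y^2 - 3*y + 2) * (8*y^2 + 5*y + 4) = 16*y^5 + 18*y^4 - 11*y^3 + 5*y^2 - 2*y + 8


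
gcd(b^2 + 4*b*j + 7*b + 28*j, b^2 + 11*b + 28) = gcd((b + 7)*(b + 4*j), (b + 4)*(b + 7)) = b + 7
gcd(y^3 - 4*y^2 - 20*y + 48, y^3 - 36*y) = y - 6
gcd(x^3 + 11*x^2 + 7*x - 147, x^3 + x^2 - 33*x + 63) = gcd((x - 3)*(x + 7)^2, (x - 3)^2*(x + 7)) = x^2 + 4*x - 21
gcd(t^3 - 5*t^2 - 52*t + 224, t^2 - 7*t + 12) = t - 4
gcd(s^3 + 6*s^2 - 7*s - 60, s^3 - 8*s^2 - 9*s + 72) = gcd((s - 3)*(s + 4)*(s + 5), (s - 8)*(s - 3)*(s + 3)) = s - 3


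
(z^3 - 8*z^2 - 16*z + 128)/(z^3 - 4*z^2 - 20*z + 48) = (z^2 - 12*z + 32)/(z^2 - 8*z + 12)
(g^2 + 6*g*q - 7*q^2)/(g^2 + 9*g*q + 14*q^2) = (g - q)/(g + 2*q)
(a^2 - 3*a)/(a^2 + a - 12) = a/(a + 4)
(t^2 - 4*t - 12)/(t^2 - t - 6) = (t - 6)/(t - 3)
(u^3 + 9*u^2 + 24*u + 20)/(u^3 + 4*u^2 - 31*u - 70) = (u^2 + 7*u + 10)/(u^2 + 2*u - 35)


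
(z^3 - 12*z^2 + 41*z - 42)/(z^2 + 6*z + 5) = (z^3 - 12*z^2 + 41*z - 42)/(z^2 + 6*z + 5)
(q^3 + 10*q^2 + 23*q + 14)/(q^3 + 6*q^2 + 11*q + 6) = (q + 7)/(q + 3)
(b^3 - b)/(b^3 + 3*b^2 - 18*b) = (b^2 - 1)/(b^2 + 3*b - 18)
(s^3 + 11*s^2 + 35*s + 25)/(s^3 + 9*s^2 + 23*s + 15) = (s + 5)/(s + 3)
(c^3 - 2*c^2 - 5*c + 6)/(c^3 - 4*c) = (c^2 - 4*c + 3)/(c*(c - 2))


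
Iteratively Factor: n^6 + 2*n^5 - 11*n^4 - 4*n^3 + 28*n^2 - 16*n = (n - 2)*(n^5 + 4*n^4 - 3*n^3 - 10*n^2 + 8*n) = (n - 2)*(n + 2)*(n^4 + 2*n^3 - 7*n^2 + 4*n) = (n - 2)*(n - 1)*(n + 2)*(n^3 + 3*n^2 - 4*n) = (n - 2)*(n - 1)^2*(n + 2)*(n^2 + 4*n) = n*(n - 2)*(n - 1)^2*(n + 2)*(n + 4)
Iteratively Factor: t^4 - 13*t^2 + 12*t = (t + 4)*(t^3 - 4*t^2 + 3*t) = (t - 3)*(t + 4)*(t^2 - t) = (t - 3)*(t - 1)*(t + 4)*(t)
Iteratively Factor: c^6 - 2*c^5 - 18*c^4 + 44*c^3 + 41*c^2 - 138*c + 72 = (c + 2)*(c^5 - 4*c^4 - 10*c^3 + 64*c^2 - 87*c + 36) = (c - 3)*(c + 2)*(c^4 - c^3 - 13*c^2 + 25*c - 12) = (c - 3)^2*(c + 2)*(c^3 + 2*c^2 - 7*c + 4) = (c - 3)^2*(c + 2)*(c + 4)*(c^2 - 2*c + 1) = (c - 3)^2*(c - 1)*(c + 2)*(c + 4)*(c - 1)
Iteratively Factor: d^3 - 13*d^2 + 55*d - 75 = (d - 5)*(d^2 - 8*d + 15) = (d - 5)*(d - 3)*(d - 5)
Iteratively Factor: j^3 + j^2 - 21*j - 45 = (j + 3)*(j^2 - 2*j - 15) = (j - 5)*(j + 3)*(j + 3)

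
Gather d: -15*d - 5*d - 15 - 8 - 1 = -20*d - 24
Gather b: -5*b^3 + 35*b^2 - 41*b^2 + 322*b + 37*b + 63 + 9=-5*b^3 - 6*b^2 + 359*b + 72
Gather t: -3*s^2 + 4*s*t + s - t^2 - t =-3*s^2 + s - t^2 + t*(4*s - 1)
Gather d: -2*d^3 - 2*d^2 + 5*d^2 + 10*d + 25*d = -2*d^3 + 3*d^2 + 35*d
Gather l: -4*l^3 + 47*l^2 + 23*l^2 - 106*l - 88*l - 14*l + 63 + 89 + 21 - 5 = -4*l^3 + 70*l^2 - 208*l + 168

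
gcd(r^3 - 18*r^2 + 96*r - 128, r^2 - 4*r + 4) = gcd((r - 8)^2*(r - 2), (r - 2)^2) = r - 2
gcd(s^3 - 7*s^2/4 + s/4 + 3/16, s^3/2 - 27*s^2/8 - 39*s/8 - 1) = s + 1/4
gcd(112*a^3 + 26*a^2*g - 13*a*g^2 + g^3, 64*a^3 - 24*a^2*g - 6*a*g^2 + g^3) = 8*a - g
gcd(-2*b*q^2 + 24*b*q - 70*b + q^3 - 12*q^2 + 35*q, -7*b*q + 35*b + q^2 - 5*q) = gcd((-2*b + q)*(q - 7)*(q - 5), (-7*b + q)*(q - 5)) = q - 5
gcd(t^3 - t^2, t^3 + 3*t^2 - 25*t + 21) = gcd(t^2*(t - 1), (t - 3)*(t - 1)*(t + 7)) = t - 1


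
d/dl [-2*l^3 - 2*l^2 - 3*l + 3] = -6*l^2 - 4*l - 3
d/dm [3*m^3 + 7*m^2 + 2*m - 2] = 9*m^2 + 14*m + 2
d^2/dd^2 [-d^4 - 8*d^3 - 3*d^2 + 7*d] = -12*d^2 - 48*d - 6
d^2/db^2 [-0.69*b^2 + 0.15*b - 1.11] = -1.38000000000000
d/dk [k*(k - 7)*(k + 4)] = 3*k^2 - 6*k - 28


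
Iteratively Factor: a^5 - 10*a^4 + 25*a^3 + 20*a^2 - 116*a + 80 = (a - 1)*(a^4 - 9*a^3 + 16*a^2 + 36*a - 80) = (a - 4)*(a - 1)*(a^3 - 5*a^2 - 4*a + 20) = (a - 4)*(a - 1)*(a + 2)*(a^2 - 7*a + 10) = (a - 4)*(a - 2)*(a - 1)*(a + 2)*(a - 5)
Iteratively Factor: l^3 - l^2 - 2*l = (l - 2)*(l^2 + l) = (l - 2)*(l + 1)*(l)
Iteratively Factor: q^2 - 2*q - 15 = (q - 5)*(q + 3)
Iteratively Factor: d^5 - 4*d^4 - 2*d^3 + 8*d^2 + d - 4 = (d - 1)*(d^4 - 3*d^3 - 5*d^2 + 3*d + 4) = (d - 4)*(d - 1)*(d^3 + d^2 - d - 1) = (d - 4)*(d - 1)^2*(d^2 + 2*d + 1) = (d - 4)*(d - 1)^2*(d + 1)*(d + 1)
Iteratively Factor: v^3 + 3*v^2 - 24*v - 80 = (v + 4)*(v^2 - v - 20) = (v + 4)^2*(v - 5)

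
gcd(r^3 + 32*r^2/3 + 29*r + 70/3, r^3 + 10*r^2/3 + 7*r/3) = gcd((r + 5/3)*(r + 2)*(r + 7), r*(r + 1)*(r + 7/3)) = 1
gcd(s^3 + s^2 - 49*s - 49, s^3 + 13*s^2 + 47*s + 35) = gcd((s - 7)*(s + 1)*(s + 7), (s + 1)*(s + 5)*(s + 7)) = s^2 + 8*s + 7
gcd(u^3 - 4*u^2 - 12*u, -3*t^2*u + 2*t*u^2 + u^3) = u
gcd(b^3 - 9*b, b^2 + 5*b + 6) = b + 3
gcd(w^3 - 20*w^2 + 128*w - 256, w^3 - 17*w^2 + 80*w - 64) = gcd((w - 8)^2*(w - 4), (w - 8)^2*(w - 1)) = w^2 - 16*w + 64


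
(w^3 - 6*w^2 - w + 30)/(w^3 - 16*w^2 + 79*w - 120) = (w + 2)/(w - 8)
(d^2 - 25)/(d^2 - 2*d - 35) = (d - 5)/(d - 7)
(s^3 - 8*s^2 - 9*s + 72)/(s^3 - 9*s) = (s - 8)/s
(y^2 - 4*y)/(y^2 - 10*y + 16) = y*(y - 4)/(y^2 - 10*y + 16)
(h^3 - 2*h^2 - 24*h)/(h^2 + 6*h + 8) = h*(h - 6)/(h + 2)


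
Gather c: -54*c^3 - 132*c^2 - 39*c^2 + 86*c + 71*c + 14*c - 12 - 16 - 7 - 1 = -54*c^3 - 171*c^2 + 171*c - 36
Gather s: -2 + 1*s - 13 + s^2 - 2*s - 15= s^2 - s - 30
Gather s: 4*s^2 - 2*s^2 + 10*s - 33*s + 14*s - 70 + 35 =2*s^2 - 9*s - 35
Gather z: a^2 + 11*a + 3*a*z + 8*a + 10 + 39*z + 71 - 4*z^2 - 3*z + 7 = a^2 + 19*a - 4*z^2 + z*(3*a + 36) + 88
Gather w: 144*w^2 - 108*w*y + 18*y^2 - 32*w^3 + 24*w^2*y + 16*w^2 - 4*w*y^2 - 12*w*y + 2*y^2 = -32*w^3 + w^2*(24*y + 160) + w*(-4*y^2 - 120*y) + 20*y^2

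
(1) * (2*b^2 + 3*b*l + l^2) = 2*b^2 + 3*b*l + l^2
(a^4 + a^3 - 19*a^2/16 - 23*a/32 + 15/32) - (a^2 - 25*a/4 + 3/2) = a^4 + a^3 - 35*a^2/16 + 177*a/32 - 33/32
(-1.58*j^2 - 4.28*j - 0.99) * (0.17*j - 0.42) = -0.2686*j^3 - 0.0640000000000002*j^2 + 1.6293*j + 0.4158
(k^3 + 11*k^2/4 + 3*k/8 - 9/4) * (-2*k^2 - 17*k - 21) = -2*k^5 - 45*k^4/2 - 137*k^3/2 - 477*k^2/8 + 243*k/8 + 189/4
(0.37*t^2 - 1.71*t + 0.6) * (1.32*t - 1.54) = 0.4884*t^3 - 2.827*t^2 + 3.4254*t - 0.924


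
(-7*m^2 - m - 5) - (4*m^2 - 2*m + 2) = -11*m^2 + m - 7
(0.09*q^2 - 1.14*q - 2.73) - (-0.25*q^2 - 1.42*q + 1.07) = 0.34*q^2 + 0.28*q - 3.8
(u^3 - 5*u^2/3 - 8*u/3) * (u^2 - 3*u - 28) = u^5 - 14*u^4/3 - 77*u^3/3 + 164*u^2/3 + 224*u/3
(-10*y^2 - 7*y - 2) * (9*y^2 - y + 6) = -90*y^4 - 53*y^3 - 71*y^2 - 40*y - 12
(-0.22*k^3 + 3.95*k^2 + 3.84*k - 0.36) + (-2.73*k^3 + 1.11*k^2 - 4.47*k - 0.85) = -2.95*k^3 + 5.06*k^2 - 0.63*k - 1.21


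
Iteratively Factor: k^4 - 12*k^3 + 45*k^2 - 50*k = (k)*(k^3 - 12*k^2 + 45*k - 50) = k*(k - 5)*(k^2 - 7*k + 10) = k*(k - 5)*(k - 2)*(k - 5)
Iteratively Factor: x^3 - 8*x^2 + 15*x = (x)*(x^2 - 8*x + 15) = x*(x - 5)*(x - 3)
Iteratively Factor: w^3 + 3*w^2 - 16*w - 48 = (w - 4)*(w^2 + 7*w + 12) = (w - 4)*(w + 3)*(w + 4)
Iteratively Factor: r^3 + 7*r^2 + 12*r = (r)*(r^2 + 7*r + 12) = r*(r + 3)*(r + 4)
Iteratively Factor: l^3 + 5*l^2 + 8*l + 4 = (l + 2)*(l^2 + 3*l + 2) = (l + 2)^2*(l + 1)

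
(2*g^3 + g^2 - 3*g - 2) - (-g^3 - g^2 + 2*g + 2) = 3*g^3 + 2*g^2 - 5*g - 4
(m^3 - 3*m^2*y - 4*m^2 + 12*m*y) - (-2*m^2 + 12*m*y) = m^3 - 3*m^2*y - 2*m^2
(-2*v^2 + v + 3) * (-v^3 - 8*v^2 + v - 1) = 2*v^5 + 15*v^4 - 13*v^3 - 21*v^2 + 2*v - 3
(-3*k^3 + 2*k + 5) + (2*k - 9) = -3*k^3 + 4*k - 4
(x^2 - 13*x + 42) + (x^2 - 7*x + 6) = 2*x^2 - 20*x + 48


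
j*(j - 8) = j^2 - 8*j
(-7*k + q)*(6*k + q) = -42*k^2 - k*q + q^2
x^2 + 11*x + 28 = (x + 4)*(x + 7)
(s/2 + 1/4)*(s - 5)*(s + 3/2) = s^3/2 - 3*s^2/2 - 37*s/8 - 15/8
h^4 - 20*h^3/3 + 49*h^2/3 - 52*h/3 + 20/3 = (h - 2)^2*(h - 5/3)*(h - 1)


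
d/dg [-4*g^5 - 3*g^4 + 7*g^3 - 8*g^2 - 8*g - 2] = -20*g^4 - 12*g^3 + 21*g^2 - 16*g - 8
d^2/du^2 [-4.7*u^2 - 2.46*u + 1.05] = -9.40000000000000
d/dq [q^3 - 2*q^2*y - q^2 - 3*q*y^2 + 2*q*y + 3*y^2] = 3*q^2 - 4*q*y - 2*q - 3*y^2 + 2*y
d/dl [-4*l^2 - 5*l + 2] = -8*l - 5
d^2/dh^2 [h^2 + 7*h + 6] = 2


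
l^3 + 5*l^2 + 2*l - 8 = (l - 1)*(l + 2)*(l + 4)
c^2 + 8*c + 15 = (c + 3)*(c + 5)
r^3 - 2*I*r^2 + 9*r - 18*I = (r - 3*I)*(r - 2*I)*(r + 3*I)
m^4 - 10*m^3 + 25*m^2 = m^2*(m - 5)^2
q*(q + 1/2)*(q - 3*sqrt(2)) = q^3 - 3*sqrt(2)*q^2 + q^2/2 - 3*sqrt(2)*q/2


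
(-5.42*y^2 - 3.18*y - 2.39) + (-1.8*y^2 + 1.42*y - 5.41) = -7.22*y^2 - 1.76*y - 7.8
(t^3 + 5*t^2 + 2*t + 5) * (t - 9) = t^4 - 4*t^3 - 43*t^2 - 13*t - 45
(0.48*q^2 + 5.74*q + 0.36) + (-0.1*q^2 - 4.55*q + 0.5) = 0.38*q^2 + 1.19*q + 0.86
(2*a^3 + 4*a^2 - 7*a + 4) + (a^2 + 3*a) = 2*a^3 + 5*a^2 - 4*a + 4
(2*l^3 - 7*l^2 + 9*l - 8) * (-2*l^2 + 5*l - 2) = -4*l^5 + 24*l^4 - 57*l^3 + 75*l^2 - 58*l + 16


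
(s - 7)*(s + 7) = s^2 - 49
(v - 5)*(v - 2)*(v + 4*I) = v^3 - 7*v^2 + 4*I*v^2 + 10*v - 28*I*v + 40*I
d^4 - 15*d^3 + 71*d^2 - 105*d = d*(d - 7)*(d - 5)*(d - 3)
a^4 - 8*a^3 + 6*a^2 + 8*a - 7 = (a - 7)*(a - 1)^2*(a + 1)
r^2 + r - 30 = (r - 5)*(r + 6)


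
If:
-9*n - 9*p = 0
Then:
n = -p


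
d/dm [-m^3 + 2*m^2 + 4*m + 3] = -3*m^2 + 4*m + 4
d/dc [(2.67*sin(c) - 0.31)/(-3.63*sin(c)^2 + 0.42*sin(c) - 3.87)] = (9.6921*sin(c)^2 - 2.2506*sin(c) - 10.2027)*cos(c)/(13.1769*sin(c)^4 - 3.0492*sin(c)^3 + 28.2726*sin(c)^2 - 3.2508*sin(c) + 14.9769)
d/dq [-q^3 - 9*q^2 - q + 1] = -3*q^2 - 18*q - 1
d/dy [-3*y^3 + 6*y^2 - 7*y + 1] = -9*y^2 + 12*y - 7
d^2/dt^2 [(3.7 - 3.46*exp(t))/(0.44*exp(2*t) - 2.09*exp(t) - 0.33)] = (-0.669856*exp(4*t) - 0.316535999999996*exp(3*t) - 13.221912*exp(2*t) + 20.697292*exp(t) - 2.928684)*exp(t)/(0.085184*exp(6*t) - 1.213872*exp(5*t) + 5.574228*exp(4*t) - 7.308521*exp(3*t) - 4.180671*exp(2*t) - 0.682803*exp(t) - 0.035937)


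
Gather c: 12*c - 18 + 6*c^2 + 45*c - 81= 6*c^2 + 57*c - 99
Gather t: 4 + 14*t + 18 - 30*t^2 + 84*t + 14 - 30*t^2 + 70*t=-60*t^2 + 168*t + 36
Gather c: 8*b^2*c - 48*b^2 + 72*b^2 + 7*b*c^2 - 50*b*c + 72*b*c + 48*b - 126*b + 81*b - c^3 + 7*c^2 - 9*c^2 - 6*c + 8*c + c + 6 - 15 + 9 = 24*b^2 + 3*b - c^3 + c^2*(7*b - 2) + c*(8*b^2 + 22*b + 3)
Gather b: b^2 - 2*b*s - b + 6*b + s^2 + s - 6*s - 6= b^2 + b*(5 - 2*s) + s^2 - 5*s - 6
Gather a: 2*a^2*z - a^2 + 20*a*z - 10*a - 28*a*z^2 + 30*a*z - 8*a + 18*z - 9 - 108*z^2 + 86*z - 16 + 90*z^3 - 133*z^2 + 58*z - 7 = a^2*(2*z - 1) + a*(-28*z^2 + 50*z - 18) + 90*z^3 - 241*z^2 + 162*z - 32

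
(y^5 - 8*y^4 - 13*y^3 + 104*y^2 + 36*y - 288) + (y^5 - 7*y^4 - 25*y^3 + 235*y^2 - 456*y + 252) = 2*y^5 - 15*y^4 - 38*y^3 + 339*y^2 - 420*y - 36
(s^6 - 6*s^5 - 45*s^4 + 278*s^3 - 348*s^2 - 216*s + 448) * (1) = s^6 - 6*s^5 - 45*s^4 + 278*s^3 - 348*s^2 - 216*s + 448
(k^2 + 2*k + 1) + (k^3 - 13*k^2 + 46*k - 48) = k^3 - 12*k^2 + 48*k - 47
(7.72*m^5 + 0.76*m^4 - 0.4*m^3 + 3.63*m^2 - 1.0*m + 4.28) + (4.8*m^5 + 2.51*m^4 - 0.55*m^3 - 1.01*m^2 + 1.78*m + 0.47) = 12.52*m^5 + 3.27*m^4 - 0.95*m^3 + 2.62*m^2 + 0.78*m + 4.75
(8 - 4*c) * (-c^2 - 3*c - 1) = 4*c^3 + 4*c^2 - 20*c - 8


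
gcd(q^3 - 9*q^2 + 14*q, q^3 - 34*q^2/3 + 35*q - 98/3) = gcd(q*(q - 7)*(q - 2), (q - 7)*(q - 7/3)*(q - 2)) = q^2 - 9*q + 14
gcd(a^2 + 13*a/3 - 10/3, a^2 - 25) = a + 5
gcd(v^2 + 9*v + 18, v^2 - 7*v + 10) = 1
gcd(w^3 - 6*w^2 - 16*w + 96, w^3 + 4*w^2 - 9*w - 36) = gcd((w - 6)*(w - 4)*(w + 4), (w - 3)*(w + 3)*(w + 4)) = w + 4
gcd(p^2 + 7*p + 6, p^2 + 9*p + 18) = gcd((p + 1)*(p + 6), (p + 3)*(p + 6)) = p + 6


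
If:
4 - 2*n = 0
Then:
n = 2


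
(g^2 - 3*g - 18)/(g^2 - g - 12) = (g - 6)/(g - 4)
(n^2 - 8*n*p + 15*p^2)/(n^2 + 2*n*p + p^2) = (n^2 - 8*n*p + 15*p^2)/(n^2 + 2*n*p + p^2)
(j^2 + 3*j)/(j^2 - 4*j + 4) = j*(j + 3)/(j^2 - 4*j + 4)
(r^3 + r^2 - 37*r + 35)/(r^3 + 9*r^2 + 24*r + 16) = (r^3 + r^2 - 37*r + 35)/(r^3 + 9*r^2 + 24*r + 16)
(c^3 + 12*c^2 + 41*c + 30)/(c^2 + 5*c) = c + 7 + 6/c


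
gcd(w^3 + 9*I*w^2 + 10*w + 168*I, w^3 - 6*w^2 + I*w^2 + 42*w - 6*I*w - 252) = w + 7*I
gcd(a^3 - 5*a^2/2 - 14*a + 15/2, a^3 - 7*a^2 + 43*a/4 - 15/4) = a^2 - 11*a/2 + 5/2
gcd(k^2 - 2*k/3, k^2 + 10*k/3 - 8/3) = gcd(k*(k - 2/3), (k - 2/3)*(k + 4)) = k - 2/3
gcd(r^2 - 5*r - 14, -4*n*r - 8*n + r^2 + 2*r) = r + 2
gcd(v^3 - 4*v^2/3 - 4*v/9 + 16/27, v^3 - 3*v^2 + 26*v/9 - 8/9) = v^2 - 2*v + 8/9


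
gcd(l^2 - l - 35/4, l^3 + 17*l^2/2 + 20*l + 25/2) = l + 5/2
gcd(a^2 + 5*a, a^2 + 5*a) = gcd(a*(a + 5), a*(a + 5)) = a^2 + 5*a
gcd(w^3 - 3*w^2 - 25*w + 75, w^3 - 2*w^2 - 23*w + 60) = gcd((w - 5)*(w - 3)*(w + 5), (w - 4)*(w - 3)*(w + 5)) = w^2 + 2*w - 15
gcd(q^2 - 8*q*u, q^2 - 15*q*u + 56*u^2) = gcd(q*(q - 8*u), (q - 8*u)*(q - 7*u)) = q - 8*u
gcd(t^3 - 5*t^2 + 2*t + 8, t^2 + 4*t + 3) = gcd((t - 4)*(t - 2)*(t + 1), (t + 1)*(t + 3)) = t + 1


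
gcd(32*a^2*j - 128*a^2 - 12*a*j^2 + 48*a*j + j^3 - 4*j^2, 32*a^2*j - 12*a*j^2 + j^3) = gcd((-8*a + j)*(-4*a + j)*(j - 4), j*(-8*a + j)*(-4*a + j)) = 32*a^2 - 12*a*j + j^2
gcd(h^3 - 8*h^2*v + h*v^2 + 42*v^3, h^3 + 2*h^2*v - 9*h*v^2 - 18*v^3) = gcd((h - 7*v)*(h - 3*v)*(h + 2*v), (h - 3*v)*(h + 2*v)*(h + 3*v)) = -h^2 + h*v + 6*v^2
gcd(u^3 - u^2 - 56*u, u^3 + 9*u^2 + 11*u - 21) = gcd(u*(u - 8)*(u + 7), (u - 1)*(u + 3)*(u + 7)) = u + 7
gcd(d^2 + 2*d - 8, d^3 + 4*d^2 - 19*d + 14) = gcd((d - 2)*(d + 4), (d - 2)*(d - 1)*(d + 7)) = d - 2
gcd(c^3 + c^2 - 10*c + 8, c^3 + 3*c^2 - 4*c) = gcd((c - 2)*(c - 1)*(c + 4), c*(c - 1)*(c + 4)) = c^2 + 3*c - 4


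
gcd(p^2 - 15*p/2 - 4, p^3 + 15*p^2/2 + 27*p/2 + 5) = p + 1/2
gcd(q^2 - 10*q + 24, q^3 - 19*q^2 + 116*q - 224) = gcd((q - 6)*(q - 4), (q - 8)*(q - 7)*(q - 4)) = q - 4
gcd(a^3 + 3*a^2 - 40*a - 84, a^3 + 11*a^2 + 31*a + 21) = a + 7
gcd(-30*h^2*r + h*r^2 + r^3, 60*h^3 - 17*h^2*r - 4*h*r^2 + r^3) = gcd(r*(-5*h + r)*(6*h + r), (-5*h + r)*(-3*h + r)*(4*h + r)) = -5*h + r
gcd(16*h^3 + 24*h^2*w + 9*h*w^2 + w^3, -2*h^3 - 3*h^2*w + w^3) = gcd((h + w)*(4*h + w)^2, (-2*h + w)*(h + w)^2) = h + w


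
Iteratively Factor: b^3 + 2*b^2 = (b)*(b^2 + 2*b) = b*(b + 2)*(b)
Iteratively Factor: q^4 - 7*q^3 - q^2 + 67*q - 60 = (q - 1)*(q^3 - 6*q^2 - 7*q + 60) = (q - 5)*(q - 1)*(q^2 - q - 12) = (q - 5)*(q - 4)*(q - 1)*(q + 3)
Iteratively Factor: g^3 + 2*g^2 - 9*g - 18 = (g - 3)*(g^2 + 5*g + 6) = (g - 3)*(g + 3)*(g + 2)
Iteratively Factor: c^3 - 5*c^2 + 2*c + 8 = (c - 4)*(c^2 - c - 2) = (c - 4)*(c + 1)*(c - 2)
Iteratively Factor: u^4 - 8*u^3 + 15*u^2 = (u)*(u^3 - 8*u^2 + 15*u) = u*(u - 5)*(u^2 - 3*u) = u^2*(u - 5)*(u - 3)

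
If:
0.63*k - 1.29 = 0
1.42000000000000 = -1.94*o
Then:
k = 2.05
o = -0.73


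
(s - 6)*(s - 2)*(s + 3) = s^3 - 5*s^2 - 12*s + 36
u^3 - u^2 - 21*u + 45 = (u - 3)^2*(u + 5)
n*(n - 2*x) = n^2 - 2*n*x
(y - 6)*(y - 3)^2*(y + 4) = y^4 - 8*y^3 - 3*y^2 + 126*y - 216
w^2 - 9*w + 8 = (w - 8)*(w - 1)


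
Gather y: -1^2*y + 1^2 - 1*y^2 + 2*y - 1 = -y^2 + y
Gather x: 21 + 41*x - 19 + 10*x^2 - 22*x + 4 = 10*x^2 + 19*x + 6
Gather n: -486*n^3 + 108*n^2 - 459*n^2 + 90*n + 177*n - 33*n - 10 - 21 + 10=-486*n^3 - 351*n^2 + 234*n - 21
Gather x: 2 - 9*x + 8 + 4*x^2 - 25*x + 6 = 4*x^2 - 34*x + 16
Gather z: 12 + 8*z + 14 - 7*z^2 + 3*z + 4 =-7*z^2 + 11*z + 30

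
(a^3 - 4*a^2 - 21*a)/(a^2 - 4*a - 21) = a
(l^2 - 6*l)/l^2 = (l - 6)/l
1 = 1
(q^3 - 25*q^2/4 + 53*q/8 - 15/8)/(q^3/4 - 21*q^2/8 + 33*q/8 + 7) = (8*q^3 - 50*q^2 + 53*q - 15)/(2*q^3 - 21*q^2 + 33*q + 56)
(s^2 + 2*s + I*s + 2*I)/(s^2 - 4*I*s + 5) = (s + 2)/(s - 5*I)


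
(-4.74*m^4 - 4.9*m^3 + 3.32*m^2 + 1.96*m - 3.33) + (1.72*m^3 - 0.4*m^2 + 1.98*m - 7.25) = -4.74*m^4 - 3.18*m^3 + 2.92*m^2 + 3.94*m - 10.58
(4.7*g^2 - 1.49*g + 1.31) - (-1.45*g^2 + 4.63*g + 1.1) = 6.15*g^2 - 6.12*g + 0.21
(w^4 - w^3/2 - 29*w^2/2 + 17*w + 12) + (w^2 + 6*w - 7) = w^4 - w^3/2 - 27*w^2/2 + 23*w + 5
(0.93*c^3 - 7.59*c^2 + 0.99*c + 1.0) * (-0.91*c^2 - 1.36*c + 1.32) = -0.8463*c^5 + 5.6421*c^4 + 10.6491*c^3 - 12.2752*c^2 - 0.0532000000000001*c + 1.32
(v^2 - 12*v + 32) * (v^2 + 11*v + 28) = v^4 - v^3 - 72*v^2 + 16*v + 896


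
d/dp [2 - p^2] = -2*p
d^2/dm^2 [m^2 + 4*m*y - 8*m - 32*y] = 2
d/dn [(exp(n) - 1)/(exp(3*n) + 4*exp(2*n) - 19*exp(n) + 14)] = (-2*exp(n) - 5)*exp(n)/(exp(4*n) + 10*exp(3*n) - 3*exp(2*n) - 140*exp(n) + 196)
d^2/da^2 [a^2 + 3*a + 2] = 2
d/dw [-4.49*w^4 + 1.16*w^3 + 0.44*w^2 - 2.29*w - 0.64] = -17.96*w^3 + 3.48*w^2 + 0.88*w - 2.29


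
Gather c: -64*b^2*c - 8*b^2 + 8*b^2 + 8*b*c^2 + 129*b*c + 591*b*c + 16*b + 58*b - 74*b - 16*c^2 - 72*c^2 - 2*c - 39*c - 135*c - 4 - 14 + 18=c^2*(8*b - 88) + c*(-64*b^2 + 720*b - 176)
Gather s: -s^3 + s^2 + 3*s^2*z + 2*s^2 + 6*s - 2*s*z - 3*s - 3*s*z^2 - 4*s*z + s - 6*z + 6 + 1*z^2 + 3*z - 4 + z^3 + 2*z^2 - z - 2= -s^3 + s^2*(3*z + 3) + s*(-3*z^2 - 6*z + 4) + z^3 + 3*z^2 - 4*z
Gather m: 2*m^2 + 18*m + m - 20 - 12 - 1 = 2*m^2 + 19*m - 33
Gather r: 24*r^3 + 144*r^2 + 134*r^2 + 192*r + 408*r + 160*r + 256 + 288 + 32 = 24*r^3 + 278*r^2 + 760*r + 576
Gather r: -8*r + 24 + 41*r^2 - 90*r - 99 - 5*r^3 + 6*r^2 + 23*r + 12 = -5*r^3 + 47*r^2 - 75*r - 63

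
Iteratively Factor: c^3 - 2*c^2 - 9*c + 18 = (c - 2)*(c^2 - 9) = (c - 2)*(c + 3)*(c - 3)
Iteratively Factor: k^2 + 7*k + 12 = (k + 4)*(k + 3)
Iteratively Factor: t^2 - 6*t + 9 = (t - 3)*(t - 3)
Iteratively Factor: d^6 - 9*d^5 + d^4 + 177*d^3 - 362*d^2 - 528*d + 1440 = (d - 3)*(d^5 - 6*d^4 - 17*d^3 + 126*d^2 + 16*d - 480) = (d - 4)*(d - 3)*(d^4 - 2*d^3 - 25*d^2 + 26*d + 120) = (d - 4)*(d - 3)*(d + 4)*(d^3 - 6*d^2 - d + 30) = (d - 4)*(d - 3)^2*(d + 4)*(d^2 - 3*d - 10) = (d - 5)*(d - 4)*(d - 3)^2*(d + 4)*(d + 2)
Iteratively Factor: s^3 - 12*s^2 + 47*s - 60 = (s - 5)*(s^2 - 7*s + 12) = (s - 5)*(s - 3)*(s - 4)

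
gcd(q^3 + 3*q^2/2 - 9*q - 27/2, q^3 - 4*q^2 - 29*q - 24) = q + 3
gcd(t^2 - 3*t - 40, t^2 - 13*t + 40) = t - 8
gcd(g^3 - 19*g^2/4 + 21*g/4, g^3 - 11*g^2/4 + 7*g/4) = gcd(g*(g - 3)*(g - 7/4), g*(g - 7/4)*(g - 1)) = g^2 - 7*g/4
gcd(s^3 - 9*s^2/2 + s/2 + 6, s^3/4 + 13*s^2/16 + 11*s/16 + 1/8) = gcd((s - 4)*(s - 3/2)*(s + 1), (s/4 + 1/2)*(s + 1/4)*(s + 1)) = s + 1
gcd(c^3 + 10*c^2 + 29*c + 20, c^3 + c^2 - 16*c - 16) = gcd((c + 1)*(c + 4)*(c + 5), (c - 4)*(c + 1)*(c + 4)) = c^2 + 5*c + 4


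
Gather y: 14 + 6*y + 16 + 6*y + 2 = 12*y + 32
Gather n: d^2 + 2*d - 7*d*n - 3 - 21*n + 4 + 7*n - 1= d^2 + 2*d + n*(-7*d - 14)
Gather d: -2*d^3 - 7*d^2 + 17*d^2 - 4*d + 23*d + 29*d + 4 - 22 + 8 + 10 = -2*d^3 + 10*d^2 + 48*d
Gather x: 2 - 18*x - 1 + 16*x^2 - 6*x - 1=16*x^2 - 24*x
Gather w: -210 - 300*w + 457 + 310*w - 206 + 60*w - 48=70*w - 7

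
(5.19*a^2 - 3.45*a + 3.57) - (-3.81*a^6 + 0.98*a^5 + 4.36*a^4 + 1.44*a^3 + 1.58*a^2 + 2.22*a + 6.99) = 3.81*a^6 - 0.98*a^5 - 4.36*a^4 - 1.44*a^3 + 3.61*a^2 - 5.67*a - 3.42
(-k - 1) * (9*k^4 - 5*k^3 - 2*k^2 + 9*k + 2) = -9*k^5 - 4*k^4 + 7*k^3 - 7*k^2 - 11*k - 2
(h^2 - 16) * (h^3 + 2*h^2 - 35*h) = h^5 + 2*h^4 - 51*h^3 - 32*h^2 + 560*h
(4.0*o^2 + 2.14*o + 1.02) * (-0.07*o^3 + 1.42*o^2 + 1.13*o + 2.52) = -0.28*o^5 + 5.5302*o^4 + 7.4874*o^3 + 13.9466*o^2 + 6.5454*o + 2.5704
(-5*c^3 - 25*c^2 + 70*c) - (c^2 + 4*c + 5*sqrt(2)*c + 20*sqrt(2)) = -5*c^3 - 26*c^2 - 5*sqrt(2)*c + 66*c - 20*sqrt(2)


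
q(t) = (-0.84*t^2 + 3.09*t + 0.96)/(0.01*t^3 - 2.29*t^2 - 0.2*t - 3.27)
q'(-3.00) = 0.05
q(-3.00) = 0.67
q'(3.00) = 0.14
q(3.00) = -0.11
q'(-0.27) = -1.05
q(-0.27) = -0.02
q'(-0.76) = -0.67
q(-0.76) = 0.42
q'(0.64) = -0.03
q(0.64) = -0.60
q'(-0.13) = -1.03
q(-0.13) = -0.17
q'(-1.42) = -0.16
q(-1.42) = 0.67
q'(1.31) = 0.28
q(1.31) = -0.48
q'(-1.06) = -0.38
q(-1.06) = 0.58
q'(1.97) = 0.24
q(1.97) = -0.30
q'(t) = (3.09 - 1.68*t)/(0.01*t^3 - 2.29*t^2 - 0.2*t - 3.27) + (-0.84*t^2 + 3.09*t + 0.96)*(-0.03*t^2 + 4.58*t + 0.2)/(0.01*t^3 - 2.29*t^2 - 0.2*t - 3.27)^2 = (0.0084*t^4 - 0.0617999999999999*t^3 + 7.2153*t^2 + 9.8904*t - 9.9123)/(0.0001*t^6 - 0.0458*t^5 + 5.2401*t^4 + 0.8506*t^3 + 15.0166*t^2 + 1.308*t + 10.6929)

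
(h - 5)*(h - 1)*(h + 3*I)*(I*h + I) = I*h^4 - 3*h^3 - 5*I*h^3 + 15*h^2 - I*h^2 + 3*h + 5*I*h - 15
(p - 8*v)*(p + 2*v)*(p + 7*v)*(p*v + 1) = p^4*v + p^3*v^2 + p^3 - 58*p^2*v^3 + p^2*v - 112*p*v^4 - 58*p*v^2 - 112*v^3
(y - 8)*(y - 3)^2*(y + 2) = y^4 - 12*y^3 + 29*y^2 + 42*y - 144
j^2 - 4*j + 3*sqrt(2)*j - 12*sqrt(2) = (j - 4)*(j + 3*sqrt(2))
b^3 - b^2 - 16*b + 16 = (b - 4)*(b - 1)*(b + 4)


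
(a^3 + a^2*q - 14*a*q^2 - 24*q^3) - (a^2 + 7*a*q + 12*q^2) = a^3 + a^2*q - a^2 - 14*a*q^2 - 7*a*q - 24*q^3 - 12*q^2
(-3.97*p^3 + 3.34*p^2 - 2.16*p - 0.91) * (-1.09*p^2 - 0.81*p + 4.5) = 4.3273*p^5 - 0.4249*p^4 - 18.216*p^3 + 17.7715*p^2 - 8.9829*p - 4.095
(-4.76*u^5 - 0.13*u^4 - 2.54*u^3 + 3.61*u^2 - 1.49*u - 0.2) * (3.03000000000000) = -14.4228*u^5 - 0.3939*u^4 - 7.6962*u^3 + 10.9383*u^2 - 4.5147*u - 0.606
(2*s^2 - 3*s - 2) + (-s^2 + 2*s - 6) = s^2 - s - 8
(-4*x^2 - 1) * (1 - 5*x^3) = 20*x^5 + 5*x^3 - 4*x^2 - 1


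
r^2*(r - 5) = r^3 - 5*r^2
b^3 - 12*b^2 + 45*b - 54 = (b - 6)*(b - 3)^2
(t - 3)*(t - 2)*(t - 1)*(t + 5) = t^4 - t^3 - 19*t^2 + 49*t - 30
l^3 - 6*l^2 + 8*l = l*(l - 4)*(l - 2)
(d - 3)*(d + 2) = d^2 - d - 6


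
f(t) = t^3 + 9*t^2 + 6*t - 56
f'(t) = 3*t^2 + 18*t + 6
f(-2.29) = -34.55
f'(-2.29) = -19.49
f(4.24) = 207.46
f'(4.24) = 136.25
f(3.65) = 134.43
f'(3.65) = 111.67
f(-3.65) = -6.62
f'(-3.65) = -19.73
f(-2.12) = -37.80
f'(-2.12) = -18.68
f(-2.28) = -34.75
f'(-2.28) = -19.44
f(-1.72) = -44.78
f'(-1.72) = -16.08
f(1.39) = -27.59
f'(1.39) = 36.82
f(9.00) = 1456.00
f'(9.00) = 411.00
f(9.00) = 1456.00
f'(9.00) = 411.00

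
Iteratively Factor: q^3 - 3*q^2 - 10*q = (q - 5)*(q^2 + 2*q) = (q - 5)*(q + 2)*(q)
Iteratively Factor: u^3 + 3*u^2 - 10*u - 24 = (u + 2)*(u^2 + u - 12) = (u + 2)*(u + 4)*(u - 3)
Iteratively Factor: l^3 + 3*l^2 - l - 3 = (l + 3)*(l^2 - 1) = (l + 1)*(l + 3)*(l - 1)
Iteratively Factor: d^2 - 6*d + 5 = (d - 1)*(d - 5)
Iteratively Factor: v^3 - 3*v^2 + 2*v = (v)*(v^2 - 3*v + 2) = v*(v - 1)*(v - 2)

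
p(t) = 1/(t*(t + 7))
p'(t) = -1/(t*(t + 7)^2) - 1/(t^2*(t + 7))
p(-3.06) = -0.08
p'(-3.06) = -0.01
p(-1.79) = -0.11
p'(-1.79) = -0.04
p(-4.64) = -0.09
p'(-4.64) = 0.02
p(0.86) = 0.15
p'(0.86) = -0.19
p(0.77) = 0.17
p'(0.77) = -0.24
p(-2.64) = -0.09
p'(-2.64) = -0.01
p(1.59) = 0.07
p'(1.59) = -0.05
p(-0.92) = -0.18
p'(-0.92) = -0.16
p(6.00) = 0.01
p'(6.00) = 0.00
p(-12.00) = 0.02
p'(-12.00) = 0.00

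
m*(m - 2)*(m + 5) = m^3 + 3*m^2 - 10*m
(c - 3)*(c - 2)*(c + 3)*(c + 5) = c^4 + 3*c^3 - 19*c^2 - 27*c + 90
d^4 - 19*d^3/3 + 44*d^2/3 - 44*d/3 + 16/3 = (d - 2)^2*(d - 4/3)*(d - 1)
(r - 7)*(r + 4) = r^2 - 3*r - 28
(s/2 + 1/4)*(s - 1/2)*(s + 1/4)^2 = s^4/2 + s^3/4 - 3*s^2/32 - s/16 - 1/128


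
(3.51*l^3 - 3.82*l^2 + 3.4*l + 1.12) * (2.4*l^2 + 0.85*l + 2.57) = 8.424*l^5 - 6.1845*l^4 + 13.9337*l^3 - 4.2394*l^2 + 9.69*l + 2.8784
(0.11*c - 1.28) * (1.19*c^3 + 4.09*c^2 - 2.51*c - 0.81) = 0.1309*c^4 - 1.0733*c^3 - 5.5113*c^2 + 3.1237*c + 1.0368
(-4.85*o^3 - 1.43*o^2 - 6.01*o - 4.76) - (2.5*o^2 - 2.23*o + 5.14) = -4.85*o^3 - 3.93*o^2 - 3.78*o - 9.9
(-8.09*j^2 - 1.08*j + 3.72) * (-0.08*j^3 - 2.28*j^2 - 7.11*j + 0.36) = 0.6472*j^5 + 18.5316*j^4 + 59.6847*j^3 - 3.7152*j^2 - 26.838*j + 1.3392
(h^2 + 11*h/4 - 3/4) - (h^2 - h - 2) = 15*h/4 + 5/4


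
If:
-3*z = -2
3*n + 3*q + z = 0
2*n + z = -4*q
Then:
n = -1/9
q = -1/9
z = 2/3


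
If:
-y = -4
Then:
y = 4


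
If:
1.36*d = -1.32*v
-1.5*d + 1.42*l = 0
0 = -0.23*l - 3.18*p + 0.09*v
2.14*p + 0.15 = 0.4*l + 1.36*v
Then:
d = -0.20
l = -0.21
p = 0.02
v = 0.21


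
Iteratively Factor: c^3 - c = (c + 1)*(c^2 - c) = (c - 1)*(c + 1)*(c)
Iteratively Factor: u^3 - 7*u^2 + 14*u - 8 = (u - 4)*(u^2 - 3*u + 2) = (u - 4)*(u - 1)*(u - 2)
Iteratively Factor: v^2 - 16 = (v + 4)*(v - 4)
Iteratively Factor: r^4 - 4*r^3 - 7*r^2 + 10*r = (r + 2)*(r^3 - 6*r^2 + 5*r) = (r - 5)*(r + 2)*(r^2 - r) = (r - 5)*(r - 1)*(r + 2)*(r)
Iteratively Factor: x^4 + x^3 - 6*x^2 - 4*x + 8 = (x - 1)*(x^3 + 2*x^2 - 4*x - 8) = (x - 1)*(x + 2)*(x^2 - 4) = (x - 2)*(x - 1)*(x + 2)*(x + 2)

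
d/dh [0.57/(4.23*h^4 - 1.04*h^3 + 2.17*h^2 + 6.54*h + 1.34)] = (-9.6444*h^3 + 1.7784*h^2 - 2.4738*h - 3.7278)/(4.23*h^4 - 1.04*h^3 + 2.17*h^2 + 6.54*h + 1.34)^2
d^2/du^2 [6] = 0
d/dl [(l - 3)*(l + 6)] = 2*l + 3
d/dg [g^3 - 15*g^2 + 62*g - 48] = 3*g^2 - 30*g + 62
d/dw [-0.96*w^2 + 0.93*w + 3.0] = 0.93 - 1.92*w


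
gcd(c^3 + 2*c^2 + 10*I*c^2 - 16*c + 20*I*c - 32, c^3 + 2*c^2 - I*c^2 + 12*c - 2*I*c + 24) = c + 2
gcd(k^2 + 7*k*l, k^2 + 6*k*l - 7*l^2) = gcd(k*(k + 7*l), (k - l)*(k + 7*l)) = k + 7*l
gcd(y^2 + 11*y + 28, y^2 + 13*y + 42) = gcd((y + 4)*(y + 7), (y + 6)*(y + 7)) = y + 7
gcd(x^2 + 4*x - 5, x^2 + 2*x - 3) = x - 1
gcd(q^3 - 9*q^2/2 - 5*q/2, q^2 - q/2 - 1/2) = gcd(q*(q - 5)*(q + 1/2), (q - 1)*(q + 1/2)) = q + 1/2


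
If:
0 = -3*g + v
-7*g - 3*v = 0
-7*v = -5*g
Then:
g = 0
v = 0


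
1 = 1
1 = 1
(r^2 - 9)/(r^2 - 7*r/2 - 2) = 2*(9 - r^2)/(-2*r^2 + 7*r + 4)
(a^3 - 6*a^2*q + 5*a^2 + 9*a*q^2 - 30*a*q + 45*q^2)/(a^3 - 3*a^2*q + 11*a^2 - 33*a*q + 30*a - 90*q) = (a - 3*q)/(a + 6)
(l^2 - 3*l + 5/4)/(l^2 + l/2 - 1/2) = (l - 5/2)/(l + 1)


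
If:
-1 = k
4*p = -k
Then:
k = -1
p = 1/4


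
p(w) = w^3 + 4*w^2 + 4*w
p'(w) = 3*w^2 + 8*w + 4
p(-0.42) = -1.05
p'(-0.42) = 1.17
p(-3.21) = -4.70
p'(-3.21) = 9.23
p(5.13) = 260.79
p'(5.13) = 123.99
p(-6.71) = -148.86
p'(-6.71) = 85.39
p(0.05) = 0.21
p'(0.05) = 4.41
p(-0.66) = -1.19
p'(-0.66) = 0.03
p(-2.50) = -0.62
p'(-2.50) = 2.75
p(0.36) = 2.01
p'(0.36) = 7.27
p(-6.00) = -96.00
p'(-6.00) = 64.00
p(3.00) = 75.00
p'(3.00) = 55.00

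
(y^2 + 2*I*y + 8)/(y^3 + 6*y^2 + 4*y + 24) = (y + 4*I)/(y^2 + 2*y*(3 + I) + 12*I)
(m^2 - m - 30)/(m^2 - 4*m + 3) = (m^2 - m - 30)/(m^2 - 4*m + 3)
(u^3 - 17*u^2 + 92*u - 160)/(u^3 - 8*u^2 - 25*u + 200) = (u - 4)/(u + 5)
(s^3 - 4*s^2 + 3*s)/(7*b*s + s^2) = (s^2 - 4*s + 3)/(7*b + s)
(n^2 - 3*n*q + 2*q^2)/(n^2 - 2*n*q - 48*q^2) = (-n^2 + 3*n*q - 2*q^2)/(-n^2 + 2*n*q + 48*q^2)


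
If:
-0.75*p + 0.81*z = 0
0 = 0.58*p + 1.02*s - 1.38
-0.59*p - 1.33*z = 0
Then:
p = 0.00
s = 1.35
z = 0.00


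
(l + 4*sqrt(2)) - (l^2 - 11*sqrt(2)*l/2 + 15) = -l^2 + l + 11*sqrt(2)*l/2 - 15 + 4*sqrt(2)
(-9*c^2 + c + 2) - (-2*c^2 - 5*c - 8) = -7*c^2 + 6*c + 10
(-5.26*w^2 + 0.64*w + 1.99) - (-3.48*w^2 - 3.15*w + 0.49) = -1.78*w^2 + 3.79*w + 1.5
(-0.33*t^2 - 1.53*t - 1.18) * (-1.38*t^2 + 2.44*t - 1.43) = 0.4554*t^4 + 1.3062*t^3 - 1.6329*t^2 - 0.6913*t + 1.6874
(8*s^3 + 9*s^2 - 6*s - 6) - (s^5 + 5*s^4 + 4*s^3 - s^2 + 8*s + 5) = -s^5 - 5*s^4 + 4*s^3 + 10*s^2 - 14*s - 11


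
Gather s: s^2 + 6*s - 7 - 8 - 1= s^2 + 6*s - 16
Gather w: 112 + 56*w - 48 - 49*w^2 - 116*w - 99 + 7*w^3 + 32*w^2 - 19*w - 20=7*w^3 - 17*w^2 - 79*w - 55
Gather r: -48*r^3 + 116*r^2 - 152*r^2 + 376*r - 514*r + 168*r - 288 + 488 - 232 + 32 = -48*r^3 - 36*r^2 + 30*r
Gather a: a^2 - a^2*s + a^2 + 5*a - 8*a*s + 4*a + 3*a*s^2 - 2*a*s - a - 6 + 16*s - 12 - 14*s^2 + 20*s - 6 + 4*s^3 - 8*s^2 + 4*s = a^2*(2 - s) + a*(3*s^2 - 10*s + 8) + 4*s^3 - 22*s^2 + 40*s - 24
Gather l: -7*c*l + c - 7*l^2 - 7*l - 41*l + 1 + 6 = c - 7*l^2 + l*(-7*c - 48) + 7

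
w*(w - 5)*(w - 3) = w^3 - 8*w^2 + 15*w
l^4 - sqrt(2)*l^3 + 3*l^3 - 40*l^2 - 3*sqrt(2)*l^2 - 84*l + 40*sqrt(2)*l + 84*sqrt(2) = (l - 6)*(l + 2)*(l + 7)*(l - sqrt(2))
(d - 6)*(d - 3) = d^2 - 9*d + 18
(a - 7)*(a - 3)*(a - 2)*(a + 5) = a^4 - 7*a^3 - 19*a^2 + 163*a - 210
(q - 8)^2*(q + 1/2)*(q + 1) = q^4 - 29*q^3/2 + 81*q^2/2 + 88*q + 32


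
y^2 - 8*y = y*(y - 8)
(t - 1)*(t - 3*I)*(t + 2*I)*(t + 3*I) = t^4 - t^3 + 2*I*t^3 + 9*t^2 - 2*I*t^2 - 9*t + 18*I*t - 18*I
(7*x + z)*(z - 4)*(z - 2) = 7*x*z^2 - 42*x*z + 56*x + z^3 - 6*z^2 + 8*z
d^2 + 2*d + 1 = (d + 1)^2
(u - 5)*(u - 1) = u^2 - 6*u + 5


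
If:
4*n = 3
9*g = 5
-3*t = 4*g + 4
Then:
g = 5/9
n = 3/4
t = -56/27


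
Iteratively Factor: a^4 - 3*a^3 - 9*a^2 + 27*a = (a + 3)*(a^3 - 6*a^2 + 9*a) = (a - 3)*(a + 3)*(a^2 - 3*a) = (a - 3)^2*(a + 3)*(a)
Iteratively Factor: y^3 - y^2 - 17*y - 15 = (y - 5)*(y^2 + 4*y + 3) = (y - 5)*(y + 1)*(y + 3)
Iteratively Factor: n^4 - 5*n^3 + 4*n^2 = (n)*(n^3 - 5*n^2 + 4*n) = n^2*(n^2 - 5*n + 4) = n^2*(n - 1)*(n - 4)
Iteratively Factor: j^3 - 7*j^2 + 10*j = (j - 5)*(j^2 - 2*j) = j*(j - 5)*(j - 2)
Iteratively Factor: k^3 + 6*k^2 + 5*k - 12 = (k + 3)*(k^2 + 3*k - 4) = (k - 1)*(k + 3)*(k + 4)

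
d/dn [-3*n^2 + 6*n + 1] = 6 - 6*n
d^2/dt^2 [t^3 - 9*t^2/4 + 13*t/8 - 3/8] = 6*t - 9/2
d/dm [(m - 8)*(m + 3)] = 2*m - 5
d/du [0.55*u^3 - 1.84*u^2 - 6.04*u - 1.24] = 1.65*u^2 - 3.68*u - 6.04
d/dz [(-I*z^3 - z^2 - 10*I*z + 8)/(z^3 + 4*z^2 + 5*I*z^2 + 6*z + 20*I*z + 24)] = (z^4*(6 - 4*I) + z^3*(40 + 8*I) + z^2*(-80 - 52*I) + z*(-112 - 80*I) - 48 - 400*I)/(z^6 + z^5*(8 + 10*I) + z^4*(3 + 80*I) + z^3*(-104 + 220*I) + z^2*(-172 + 480*I) + z*(288 + 960*I) + 576)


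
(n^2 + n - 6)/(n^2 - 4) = (n + 3)/(n + 2)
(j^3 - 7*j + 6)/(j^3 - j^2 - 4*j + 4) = (j + 3)/(j + 2)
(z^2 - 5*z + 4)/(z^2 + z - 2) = (z - 4)/(z + 2)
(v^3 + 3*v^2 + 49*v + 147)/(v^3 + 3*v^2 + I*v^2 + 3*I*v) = (v^2 + 49)/(v*(v + I))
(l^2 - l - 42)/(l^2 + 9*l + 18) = (l - 7)/(l + 3)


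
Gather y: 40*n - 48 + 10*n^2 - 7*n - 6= 10*n^2 + 33*n - 54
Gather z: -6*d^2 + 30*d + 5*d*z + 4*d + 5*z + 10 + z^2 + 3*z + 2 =-6*d^2 + 34*d + z^2 + z*(5*d + 8) + 12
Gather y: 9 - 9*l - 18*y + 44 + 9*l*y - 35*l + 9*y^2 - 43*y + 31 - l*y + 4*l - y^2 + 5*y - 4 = -40*l + 8*y^2 + y*(8*l - 56) + 80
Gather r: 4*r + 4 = 4*r + 4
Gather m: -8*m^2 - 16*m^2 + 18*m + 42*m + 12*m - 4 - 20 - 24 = -24*m^2 + 72*m - 48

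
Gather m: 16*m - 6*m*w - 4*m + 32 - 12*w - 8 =m*(12 - 6*w) - 12*w + 24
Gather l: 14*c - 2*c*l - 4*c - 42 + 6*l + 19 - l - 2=10*c + l*(5 - 2*c) - 25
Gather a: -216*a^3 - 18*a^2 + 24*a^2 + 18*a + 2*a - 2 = -216*a^3 + 6*a^2 + 20*a - 2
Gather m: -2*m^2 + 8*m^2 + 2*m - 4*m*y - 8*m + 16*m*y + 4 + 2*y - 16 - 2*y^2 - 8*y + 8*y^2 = 6*m^2 + m*(12*y - 6) + 6*y^2 - 6*y - 12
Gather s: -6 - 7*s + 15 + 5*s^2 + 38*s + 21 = 5*s^2 + 31*s + 30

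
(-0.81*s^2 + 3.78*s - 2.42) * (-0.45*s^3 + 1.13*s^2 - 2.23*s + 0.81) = 0.3645*s^5 - 2.6163*s^4 + 7.1667*s^3 - 11.8201*s^2 + 8.4584*s - 1.9602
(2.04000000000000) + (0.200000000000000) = 2.24000000000000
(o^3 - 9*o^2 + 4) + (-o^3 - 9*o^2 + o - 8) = -18*o^2 + o - 4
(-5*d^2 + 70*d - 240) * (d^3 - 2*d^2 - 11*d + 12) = -5*d^5 + 80*d^4 - 325*d^3 - 350*d^2 + 3480*d - 2880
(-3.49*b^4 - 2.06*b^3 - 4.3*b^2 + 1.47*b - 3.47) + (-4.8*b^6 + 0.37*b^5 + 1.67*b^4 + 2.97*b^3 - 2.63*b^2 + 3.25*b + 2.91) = -4.8*b^6 + 0.37*b^5 - 1.82*b^4 + 0.91*b^3 - 6.93*b^2 + 4.72*b - 0.56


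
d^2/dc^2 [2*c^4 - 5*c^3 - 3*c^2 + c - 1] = 24*c^2 - 30*c - 6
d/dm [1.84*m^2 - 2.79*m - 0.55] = 3.68*m - 2.79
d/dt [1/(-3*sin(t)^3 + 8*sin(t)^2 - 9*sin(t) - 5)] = (9*sin(t)^2 - 16*sin(t) + 9)*cos(t)/(3*sin(t)^3 - 8*sin(t)^2 + 9*sin(t) + 5)^2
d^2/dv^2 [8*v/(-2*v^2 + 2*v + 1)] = 32*(2*v*(2*v - 1)^2 + (3*v - 1)*(-2*v^2 + 2*v + 1))/(-2*v^2 + 2*v + 1)^3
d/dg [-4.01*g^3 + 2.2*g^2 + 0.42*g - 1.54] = -12.03*g^2 + 4.4*g + 0.42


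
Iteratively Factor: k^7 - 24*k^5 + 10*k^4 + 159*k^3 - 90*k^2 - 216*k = (k)*(k^6 - 24*k^4 + 10*k^3 + 159*k^2 - 90*k - 216) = k*(k - 3)*(k^5 + 3*k^4 - 15*k^3 - 35*k^2 + 54*k + 72) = k*(k - 3)*(k + 1)*(k^4 + 2*k^3 - 17*k^2 - 18*k + 72) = k*(k - 3)^2*(k + 1)*(k^3 + 5*k^2 - 2*k - 24) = k*(k - 3)^2*(k - 2)*(k + 1)*(k^2 + 7*k + 12) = k*(k - 3)^2*(k - 2)*(k + 1)*(k + 4)*(k + 3)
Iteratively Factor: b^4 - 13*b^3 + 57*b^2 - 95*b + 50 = (b - 1)*(b^3 - 12*b^2 + 45*b - 50) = (b - 5)*(b - 1)*(b^2 - 7*b + 10) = (b - 5)^2*(b - 1)*(b - 2)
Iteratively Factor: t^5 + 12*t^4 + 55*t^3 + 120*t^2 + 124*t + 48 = (t + 2)*(t^4 + 10*t^3 + 35*t^2 + 50*t + 24) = (t + 1)*(t + 2)*(t^3 + 9*t^2 + 26*t + 24) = (t + 1)*(t + 2)^2*(t^2 + 7*t + 12) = (t + 1)*(t + 2)^2*(t + 4)*(t + 3)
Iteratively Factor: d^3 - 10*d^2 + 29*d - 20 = (d - 4)*(d^2 - 6*d + 5) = (d - 4)*(d - 1)*(d - 5)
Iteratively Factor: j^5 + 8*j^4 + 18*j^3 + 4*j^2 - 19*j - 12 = (j + 4)*(j^4 + 4*j^3 + 2*j^2 - 4*j - 3) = (j + 1)*(j + 4)*(j^3 + 3*j^2 - j - 3) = (j + 1)^2*(j + 4)*(j^2 + 2*j - 3) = (j + 1)^2*(j + 3)*(j + 4)*(j - 1)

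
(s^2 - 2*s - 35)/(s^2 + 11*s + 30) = (s - 7)/(s + 6)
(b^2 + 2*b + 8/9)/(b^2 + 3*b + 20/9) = (3*b + 2)/(3*b + 5)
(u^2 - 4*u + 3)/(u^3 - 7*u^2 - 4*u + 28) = (u^2 - 4*u + 3)/(u^3 - 7*u^2 - 4*u + 28)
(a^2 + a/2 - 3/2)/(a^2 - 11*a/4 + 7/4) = 2*(2*a + 3)/(4*a - 7)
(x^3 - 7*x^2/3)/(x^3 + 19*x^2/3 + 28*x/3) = x*(3*x - 7)/(3*x^2 + 19*x + 28)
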